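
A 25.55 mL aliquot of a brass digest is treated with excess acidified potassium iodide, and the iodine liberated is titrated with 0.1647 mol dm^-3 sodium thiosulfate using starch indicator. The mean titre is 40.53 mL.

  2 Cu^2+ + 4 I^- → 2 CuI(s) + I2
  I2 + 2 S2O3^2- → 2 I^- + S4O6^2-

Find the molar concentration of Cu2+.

n(S2O3^2-) = 0.04053 × 0.1647 = 6.675 × 10^-3 mol
n(I2) = n(S2O3^2-)/2 = 3.338 × 10^-3 mol
From the 2:1 ratio, n(Cu2+) in the aliquot = 2/1 × 3.338 × 10^-3 = 6.675 × 10^-3 mol
[Cu2+] = 6.675 × 10^-3 / 0.02555 = 0.2613 mol/L

0.2613 mol/L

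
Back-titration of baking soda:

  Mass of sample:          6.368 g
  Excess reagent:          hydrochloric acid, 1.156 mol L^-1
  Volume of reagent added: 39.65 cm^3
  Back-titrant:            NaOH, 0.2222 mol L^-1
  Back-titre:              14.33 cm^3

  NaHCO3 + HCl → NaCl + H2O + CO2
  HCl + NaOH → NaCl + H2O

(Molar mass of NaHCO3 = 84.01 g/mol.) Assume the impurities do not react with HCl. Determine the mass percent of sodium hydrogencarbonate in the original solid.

n(HCl) added = 0.03965 × 1.156 = 0.04584 mol
n(NaOH) used in back-titration = 0.01433 × 0.2222 = 3.184 × 10^-3 mol
n(HCl) left over = 3.184 × 10^-3 mol (1:1 ratio)
n(HCl) consumed by analyte = 0.04584 − 3.184 × 10^-3 = 0.04265 mol
n(NaHCO3) = 0.04265 mol (1:1 ratio)
mass of NaHCO3 = 0.04265 × 84.01 = 3.583 g
% NaHCO3 = 3.583 / 6.368 × 100 = 56.27 %

56.27 %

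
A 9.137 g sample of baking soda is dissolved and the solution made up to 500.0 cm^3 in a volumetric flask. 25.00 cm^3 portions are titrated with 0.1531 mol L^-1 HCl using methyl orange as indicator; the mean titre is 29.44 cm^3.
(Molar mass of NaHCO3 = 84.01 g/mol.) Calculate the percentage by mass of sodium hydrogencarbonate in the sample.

82.88 %

NaHCO3 + HCl → NaCl + H2O + CO2
n(HCl) per titration = 0.02944 × 0.1531 = 4.507 × 10^-3 mol
n(NaHCO3) in each aliquot = 4.507 × 10^-3 mol (1:1 ratio)
n(NaHCO3) in the whole flask = 4.507 × 10^-3 × 500.0/25.00 = 0.09015 mol
mass of NaHCO3 = 0.09015 × 84.01 = 7.573 g
% NaHCO3 = 7.573 / 9.137 × 100 = 82.88 %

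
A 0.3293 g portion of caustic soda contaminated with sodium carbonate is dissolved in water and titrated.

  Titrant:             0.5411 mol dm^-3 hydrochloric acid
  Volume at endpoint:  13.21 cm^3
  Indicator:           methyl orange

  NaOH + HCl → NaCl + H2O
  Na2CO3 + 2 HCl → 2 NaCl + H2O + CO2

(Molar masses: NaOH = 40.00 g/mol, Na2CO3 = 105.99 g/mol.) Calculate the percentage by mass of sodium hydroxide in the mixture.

n(HCl) = 0.01321 × 0.5411 = 7.148 × 10^-3 mol
Let x = n(NaOH), y = n(Na2CO3).
Titrant: 1x + 2y = 7.148 × 10^-3;  mass: 40.00x + 105.99y = 0.3293
Solving, x = 3.810 × 10^-3 mol, y = 1.669 × 10^-3 mol
mass of NaOH = 3.810 × 10^-3 × 40.00 = 0.1524 g
% NaOH = 0.1524 / 0.3293 × 100 = 46.27 %

46.27 %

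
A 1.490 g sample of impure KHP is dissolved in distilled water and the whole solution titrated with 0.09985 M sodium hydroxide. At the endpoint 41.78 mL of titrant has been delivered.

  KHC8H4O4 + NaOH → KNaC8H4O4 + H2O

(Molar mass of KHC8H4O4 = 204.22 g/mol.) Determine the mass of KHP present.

0.8520 g

n(NaOH) = 0.04178 L × 0.09985 mol/L = 4.172 × 10^-3 mol
n(KHC8H4O4) = 4.172 × 10^-3 mol (1:1 ratio)
mass of KHC8H4O4 = 4.172 × 10^-3 × 204.22 g/mol = 0.8520 g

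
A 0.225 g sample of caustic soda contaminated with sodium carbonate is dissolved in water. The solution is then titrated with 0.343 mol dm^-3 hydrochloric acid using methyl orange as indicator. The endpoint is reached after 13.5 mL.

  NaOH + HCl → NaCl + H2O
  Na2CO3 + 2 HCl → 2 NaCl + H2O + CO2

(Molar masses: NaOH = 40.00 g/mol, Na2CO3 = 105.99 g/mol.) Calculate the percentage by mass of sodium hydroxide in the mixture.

27.9 %

n(HCl) = 0.0135 × 0.343 = 4.63 × 10^-3 mol
Let x = n(NaOH), y = n(Na2CO3).
Titrant: 1x + 2y = 4.63 × 10^-3;  mass: 40.00x + 105.99y = 0.225
Solving, x = 1.57 × 10^-3 mol, y = 1.53 × 10^-3 mol
mass of NaOH = 1.57 × 10^-3 × 40.00 = 0.0628 g
% NaOH = 0.0628 / 0.225 × 100 = 27.9 %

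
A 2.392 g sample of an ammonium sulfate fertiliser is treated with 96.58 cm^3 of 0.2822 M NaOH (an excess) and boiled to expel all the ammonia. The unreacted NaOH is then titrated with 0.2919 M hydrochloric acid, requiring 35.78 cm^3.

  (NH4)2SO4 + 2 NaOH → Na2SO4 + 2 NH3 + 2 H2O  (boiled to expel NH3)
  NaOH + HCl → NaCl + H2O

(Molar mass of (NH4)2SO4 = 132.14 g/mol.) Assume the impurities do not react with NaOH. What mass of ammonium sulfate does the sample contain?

1.111 g

n(NaOH) added = 0.09658 × 0.2822 = 0.02725 mol
n(HCl) used in back-titration = 0.03578 × 0.2919 = 0.01044 mol
n(NaOH) left over = 0.01044 mol (1:1 ratio)
n(NaOH) consumed by analyte = 0.02725 − 0.01044 = 0.01681 mol
From the 1:2 ratio, n((NH4)2SO4) = 1/2 × 0.01681 = 8.405 × 10^-3 mol
mass of (NH4)2SO4 = 8.405 × 10^-3 × 132.14 = 1.111 g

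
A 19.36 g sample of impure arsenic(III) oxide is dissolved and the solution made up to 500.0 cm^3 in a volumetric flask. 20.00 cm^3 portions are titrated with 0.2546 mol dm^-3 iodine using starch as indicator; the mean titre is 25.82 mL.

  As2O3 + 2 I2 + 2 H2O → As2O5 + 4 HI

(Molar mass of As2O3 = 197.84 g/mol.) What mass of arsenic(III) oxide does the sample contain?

n(I2) per titration = 0.02582 × 0.2546 = 6.574 × 10^-3 mol
From the 1:2 ratio, n(As2O3) in each aliquot = 1/2 × 6.574 × 10^-3 = 3.287 × 10^-3 mol
n(As2O3) in the whole flask = 3.287 × 10^-3 × 500.0/20.00 = 0.08217 mol
mass of As2O3 = 0.08217 × 197.84 = 16.26 g

16.26 g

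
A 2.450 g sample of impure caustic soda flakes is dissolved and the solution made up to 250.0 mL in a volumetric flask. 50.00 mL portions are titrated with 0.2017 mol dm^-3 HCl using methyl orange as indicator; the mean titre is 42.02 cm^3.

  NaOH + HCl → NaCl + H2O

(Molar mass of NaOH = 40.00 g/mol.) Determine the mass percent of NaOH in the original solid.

n(HCl) per titration = 0.04202 × 0.2017 = 8.475 × 10^-3 mol
n(NaOH) in each aliquot = 8.475 × 10^-3 mol (1:1 ratio)
n(NaOH) in the whole flask = 8.475 × 10^-3 × 250.0/50.00 = 0.04238 mol
mass of NaOH = 0.04238 × 40.00 = 1.695 g
% NaOH = 1.695 / 2.450 × 100 = 69.19 %

69.19 %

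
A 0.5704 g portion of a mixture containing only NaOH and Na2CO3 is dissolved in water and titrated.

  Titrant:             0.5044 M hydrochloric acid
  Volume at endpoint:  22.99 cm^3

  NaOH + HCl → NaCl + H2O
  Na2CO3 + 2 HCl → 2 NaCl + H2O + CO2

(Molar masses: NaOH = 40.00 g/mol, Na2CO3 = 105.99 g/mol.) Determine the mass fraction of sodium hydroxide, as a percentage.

23.82 %

n(HCl) = 0.02299 × 0.5044 = 0.01160 mol
Let x = n(NaOH), y = n(Na2CO3).
Titrant: 1x + 2y = 0.01160;  mass: 40.00x + 105.99y = 0.5704
Solving, x = 3.397 × 10^-3 mol, y = 4.100 × 10^-3 mol
mass of NaOH = 3.397 × 10^-3 × 40.00 = 0.1359 g
% NaOH = 0.1359 / 0.5704 × 100 = 23.82 %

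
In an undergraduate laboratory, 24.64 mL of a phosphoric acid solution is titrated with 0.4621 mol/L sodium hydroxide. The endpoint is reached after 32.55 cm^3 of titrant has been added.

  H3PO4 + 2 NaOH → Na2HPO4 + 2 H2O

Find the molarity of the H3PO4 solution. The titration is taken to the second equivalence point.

0.3052 mol/L

n(NaOH) = 0.03255 L × 0.4621 mol/L = 0.01504 mol
From the 1:2 mole ratio, n(H3PO4) = 1/2 × 0.01504 = 7.521 × 10^-3 mol
[H3PO4] = 7.521 × 10^-3 mol / 0.02464 L = 0.3052 mol/L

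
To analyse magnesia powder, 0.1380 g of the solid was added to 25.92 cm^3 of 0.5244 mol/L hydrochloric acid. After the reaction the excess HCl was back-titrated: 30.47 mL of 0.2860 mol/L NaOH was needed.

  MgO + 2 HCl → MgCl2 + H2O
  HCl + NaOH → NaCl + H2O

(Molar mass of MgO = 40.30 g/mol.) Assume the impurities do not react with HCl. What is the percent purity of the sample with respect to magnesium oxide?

n(HCl) added = 0.02592 × 0.5244 = 0.01359 mol
n(NaOH) used in back-titration = 0.03047 × 0.2860 = 8.714 × 10^-3 mol
n(HCl) left over = 8.714 × 10^-3 mol (1:1 ratio)
n(HCl) consumed by analyte = 0.01359 − 8.714 × 10^-3 = 4.878 × 10^-3 mol
From the 1:2 ratio, n(MgO) = 1/2 × 4.878 × 10^-3 = 2.439 × 10^-3 mol
mass of MgO = 2.439 × 10^-3 × 40.30 = 0.09829 g
% MgO = 0.09829 / 0.1380 × 100 = 71.23 %

71.23 %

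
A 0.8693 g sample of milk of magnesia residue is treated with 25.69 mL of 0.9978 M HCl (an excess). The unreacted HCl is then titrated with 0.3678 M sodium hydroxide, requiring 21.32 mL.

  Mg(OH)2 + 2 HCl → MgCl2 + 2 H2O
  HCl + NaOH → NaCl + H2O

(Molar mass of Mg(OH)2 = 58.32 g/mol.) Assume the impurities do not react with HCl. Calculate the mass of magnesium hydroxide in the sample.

0.5188 g

n(HCl) added = 0.02569 × 0.9978 = 0.02563 mol
n(NaOH) used in back-titration = 0.02132 × 0.3678 = 7.841 × 10^-3 mol
n(HCl) left over = 7.841 × 10^-3 mol (1:1 ratio)
n(HCl) consumed by analyte = 0.02563 − 7.841 × 10^-3 = 0.01779 mol
From the 1:2 ratio, n(Mg(OH)2) = 1/2 × 0.01779 = 8.896 × 10^-3 mol
mass of Mg(OH)2 = 8.896 × 10^-3 × 58.32 = 0.5188 g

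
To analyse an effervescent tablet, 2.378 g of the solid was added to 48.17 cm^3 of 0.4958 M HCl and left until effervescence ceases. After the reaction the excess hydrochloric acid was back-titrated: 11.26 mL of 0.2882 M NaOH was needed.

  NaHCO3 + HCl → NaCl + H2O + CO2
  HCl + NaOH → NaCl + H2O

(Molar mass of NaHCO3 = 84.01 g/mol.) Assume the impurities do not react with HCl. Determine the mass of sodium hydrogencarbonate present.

1.734 g

n(HCl) added = 0.04817 × 0.4958 = 0.02388 mol
n(NaOH) used in back-titration = 0.01126 × 0.2882 = 3.245 × 10^-3 mol
n(HCl) left over = 3.245 × 10^-3 mol (1:1 ratio)
n(HCl) consumed by analyte = 0.02388 − 3.245 × 10^-3 = 0.02064 mol
n(NaHCO3) = 0.02064 mol (1:1 ratio)
mass of NaHCO3 = 0.02064 × 84.01 = 1.734 g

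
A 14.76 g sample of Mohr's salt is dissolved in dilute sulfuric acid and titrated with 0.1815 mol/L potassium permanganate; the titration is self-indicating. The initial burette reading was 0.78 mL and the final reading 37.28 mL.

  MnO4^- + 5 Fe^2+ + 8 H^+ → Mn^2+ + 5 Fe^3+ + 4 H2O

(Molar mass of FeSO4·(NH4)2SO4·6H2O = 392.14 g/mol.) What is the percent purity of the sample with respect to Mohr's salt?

88.00 %

n(KMnO4) = 0.03650 L × 0.1815 mol/L = 6.625 × 10^-3 mol
From the 5:1 ratio, n(FeSO4·(NH4)2SO4·6H2O) = 5/1 × 6.625 × 10^-3 = 0.03312 mol
mass of FeSO4·(NH4)2SO4·6H2O = 0.03312 × 392.14 g/mol = 12.99 g
% FeSO4·(NH4)2SO4·6H2O = 12.99 / 14.76 × 100 = 88.00 %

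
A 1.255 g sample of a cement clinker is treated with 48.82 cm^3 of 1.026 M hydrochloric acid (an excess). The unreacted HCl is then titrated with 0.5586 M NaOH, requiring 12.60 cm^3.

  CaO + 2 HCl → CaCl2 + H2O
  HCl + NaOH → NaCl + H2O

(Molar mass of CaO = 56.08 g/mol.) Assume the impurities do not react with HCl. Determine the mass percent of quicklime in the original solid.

n(HCl) added = 0.04882 × 1.026 = 0.05009 mol
n(NaOH) used in back-titration = 0.01260 × 0.5586 = 7.038 × 10^-3 mol
n(HCl) left over = 7.038 × 10^-3 mol (1:1 ratio)
n(HCl) consumed by analyte = 0.05009 − 7.038 × 10^-3 = 0.04305 mol
From the 1:2 ratio, n(CaO) = 1/2 × 0.04305 = 0.02153 mol
mass of CaO = 0.02153 × 56.08 = 1.207 g
% CaO = 1.207 / 1.255 × 100 = 96.19 %

96.19 %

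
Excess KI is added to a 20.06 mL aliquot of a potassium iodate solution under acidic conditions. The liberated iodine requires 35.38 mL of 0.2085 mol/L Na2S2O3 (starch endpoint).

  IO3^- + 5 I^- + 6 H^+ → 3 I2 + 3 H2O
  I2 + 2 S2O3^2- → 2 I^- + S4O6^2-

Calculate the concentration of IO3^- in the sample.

n(S2O3^2-) = 0.03538 × 0.2085 = 7.377 × 10^-3 mol
n(I2) = n(S2O3^2-)/2 = 3.688 × 10^-3 mol
From the 1:3 ratio, n(IO3^-) in the aliquot = 1/3 × 3.688 × 10^-3 = 1.229 × 10^-3 mol
[IO3^-] = 1.229 × 10^-3 / 0.02006 = 0.06129 mol/L

0.06129 mol/L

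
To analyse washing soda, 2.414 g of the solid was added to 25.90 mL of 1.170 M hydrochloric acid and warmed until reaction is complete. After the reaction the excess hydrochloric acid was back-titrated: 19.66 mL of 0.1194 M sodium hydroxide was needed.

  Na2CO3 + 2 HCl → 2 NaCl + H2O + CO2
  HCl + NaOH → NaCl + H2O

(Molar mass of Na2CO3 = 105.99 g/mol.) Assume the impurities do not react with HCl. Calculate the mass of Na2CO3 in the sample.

n(HCl) added = 0.02590 × 1.170 = 0.03030 mol
n(NaOH) used in back-titration = 0.01966 × 0.1194 = 2.347 × 10^-3 mol
n(HCl) left over = 2.347 × 10^-3 mol (1:1 ratio)
n(HCl) consumed by analyte = 0.03030 − 2.347 × 10^-3 = 0.02796 mol
From the 1:2 ratio, n(Na2CO3) = 1/2 × 0.02796 = 0.01398 mol
mass of Na2CO3 = 0.01398 × 105.99 = 1.482 g

1.482 g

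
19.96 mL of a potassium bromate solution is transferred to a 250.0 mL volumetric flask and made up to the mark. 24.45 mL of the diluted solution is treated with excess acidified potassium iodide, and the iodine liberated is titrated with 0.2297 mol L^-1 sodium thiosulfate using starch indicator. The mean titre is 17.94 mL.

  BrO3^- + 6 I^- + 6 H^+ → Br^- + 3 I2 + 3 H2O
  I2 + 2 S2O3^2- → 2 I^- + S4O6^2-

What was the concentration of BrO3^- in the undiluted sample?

n(S2O3^2-) = 0.01794 × 0.2297 = 4.121 × 10^-3 mol
n(I2) = n(S2O3^2-)/2 = 2.060 × 10^-3 mol
From the 1:3 ratio, n(BrO3^-) in the aliquot = 1/3 × 2.060 × 10^-3 = 6.868 × 10^-4 mol
[BrO3^-]_dilute = 6.868 × 10^-4 / 0.02445 = 0.02809 mol/L
[BrO3^-]_original = 0.02809 × 250.0/19.96 = 0.3518 mol/L

0.3518 mol/L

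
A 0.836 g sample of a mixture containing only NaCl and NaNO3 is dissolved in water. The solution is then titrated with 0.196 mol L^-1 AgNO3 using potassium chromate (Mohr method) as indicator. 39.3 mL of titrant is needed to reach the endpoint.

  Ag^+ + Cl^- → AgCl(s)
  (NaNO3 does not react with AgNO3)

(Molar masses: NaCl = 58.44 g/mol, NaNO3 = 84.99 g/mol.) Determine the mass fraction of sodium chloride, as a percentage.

n(AgNO3) = 0.0393 × 0.196 = 7.70 × 10^-3 mol
Let x = n(NaCl), y = n(NaNO3).
Titrant: 1x = 7.70 × 10^-3;  mass: 58.44x + 84.99y = 0.836
Solving, x = 7.70 × 10^-3 mol, y = 4.54 × 10^-3 mol
mass of NaCl = 7.70 × 10^-3 × 58.44 = 0.450 g
% NaCl = 0.450 / 0.836 × 100 = 53.8 %

53.8 %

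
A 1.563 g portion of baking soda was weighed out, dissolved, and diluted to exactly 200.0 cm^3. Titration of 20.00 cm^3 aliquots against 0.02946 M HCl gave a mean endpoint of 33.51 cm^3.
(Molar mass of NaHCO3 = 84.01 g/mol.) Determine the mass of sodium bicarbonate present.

NaHCO3 + HCl → NaCl + H2O + CO2
n(HCl) per titration = 0.03351 × 0.02946 = 9.872 × 10^-4 mol
n(NaHCO3) in each aliquot = 9.872 × 10^-4 mol (1:1 ratio)
n(NaHCO3) in the whole flask = 9.872 × 10^-4 × 200.0/20.00 = 9.872 × 10^-3 mol
mass of NaHCO3 = 9.872 × 10^-3 × 84.01 = 0.8294 g

0.8294 g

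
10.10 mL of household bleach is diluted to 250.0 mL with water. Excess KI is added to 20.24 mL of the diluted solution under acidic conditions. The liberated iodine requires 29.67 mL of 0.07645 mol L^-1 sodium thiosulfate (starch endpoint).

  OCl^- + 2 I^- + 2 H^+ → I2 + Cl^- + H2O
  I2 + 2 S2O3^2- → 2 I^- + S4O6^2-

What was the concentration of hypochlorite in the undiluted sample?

n(S2O3^2-) = 0.02967 × 0.07645 = 2.268 × 10^-3 mol
n(I2) = n(S2O3^2-)/2 = 1.134 × 10^-3 mol
n(OCl^-) in the aliquot = 1.134 × 10^-3 mol (1:1 ratio)
[OCl^-]_dilute = 1.134 × 10^-3 / 0.02024 = 0.05603 mol/L
[OCl^-]_original = 0.05603 × 250.0/10.10 = 1.387 mol/L

1.387 mol/L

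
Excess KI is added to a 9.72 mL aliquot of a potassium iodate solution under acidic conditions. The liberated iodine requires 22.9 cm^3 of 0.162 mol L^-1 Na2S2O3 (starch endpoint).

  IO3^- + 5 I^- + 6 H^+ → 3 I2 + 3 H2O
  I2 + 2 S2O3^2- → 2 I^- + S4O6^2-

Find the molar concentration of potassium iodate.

n(S2O3^2-) = 0.0229 × 0.162 = 3.71 × 10^-3 mol
n(I2) = n(S2O3^2-)/2 = 1.85 × 10^-3 mol
From the 1:3 ratio, n(IO3^-) in the aliquot = 1/3 × 1.85 × 10^-3 = 6.18 × 10^-4 mol
[IO3^-] = 6.18 × 10^-4 / 0.00972 = 0.0636 mol/L

0.0636 mol/L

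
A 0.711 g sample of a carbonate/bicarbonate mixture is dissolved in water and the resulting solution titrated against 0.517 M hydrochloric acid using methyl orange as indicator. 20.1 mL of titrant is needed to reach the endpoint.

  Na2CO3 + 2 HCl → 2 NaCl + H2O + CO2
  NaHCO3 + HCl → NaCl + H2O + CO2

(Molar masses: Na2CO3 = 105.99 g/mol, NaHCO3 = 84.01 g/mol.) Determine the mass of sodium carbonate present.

n(HCl) = 0.0201 × 0.517 = 0.0104 mol
Let x = n(Na2CO3), y = n(NaHCO3).
Titrant: 2x + 1y = 0.0104;  mass: 105.99x + 84.01y = 0.711
Solving, x = 2.61 × 10^-3 mol, y = 5.17 × 10^-3 mol
mass of Na2CO3 = 2.61 × 10^-3 × 105.99 = 0.277 g

0.277 g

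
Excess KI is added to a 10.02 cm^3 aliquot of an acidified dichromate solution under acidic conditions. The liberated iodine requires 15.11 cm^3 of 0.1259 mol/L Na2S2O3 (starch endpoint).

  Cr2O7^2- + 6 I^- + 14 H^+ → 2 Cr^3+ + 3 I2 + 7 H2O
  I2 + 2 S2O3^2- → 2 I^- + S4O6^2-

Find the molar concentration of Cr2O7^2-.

0.03164 mol/L

n(S2O3^2-) = 0.01511 × 0.1259 = 1.902 × 10^-3 mol
n(I2) = n(S2O3^2-)/2 = 9.512 × 10^-4 mol
From the 1:3 ratio, n(Cr2O7^2-) in the aliquot = 1/3 × 9.512 × 10^-4 = 3.171 × 10^-4 mol
[Cr2O7^2-] = 3.171 × 10^-4 / 0.01002 = 0.03164 mol/L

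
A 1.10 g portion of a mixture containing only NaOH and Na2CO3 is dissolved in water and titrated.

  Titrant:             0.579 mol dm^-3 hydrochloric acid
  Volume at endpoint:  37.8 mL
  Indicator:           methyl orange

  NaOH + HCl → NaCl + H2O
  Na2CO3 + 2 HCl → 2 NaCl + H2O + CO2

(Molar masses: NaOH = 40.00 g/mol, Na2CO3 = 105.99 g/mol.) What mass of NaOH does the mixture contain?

0.184 g

n(HCl) = 0.0378 × 0.579 = 0.0219 mol
Let x = n(NaOH), y = n(Na2CO3).
Titrant: 1x + 2y = 0.0219;  mass: 40.00x + 105.99y = 1.10
Solving, x = 4.61 × 10^-3 mol, y = 8.64 × 10^-3 mol
mass of NaOH = 4.61 × 10^-3 × 40.00 = 0.184 g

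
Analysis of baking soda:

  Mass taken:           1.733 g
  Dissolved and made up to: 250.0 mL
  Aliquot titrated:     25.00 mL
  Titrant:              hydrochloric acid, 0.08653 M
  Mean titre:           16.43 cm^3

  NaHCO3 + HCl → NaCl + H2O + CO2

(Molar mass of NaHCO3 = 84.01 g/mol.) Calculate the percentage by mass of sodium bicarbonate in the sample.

68.92 %

n(HCl) per titration = 0.01643 × 0.08653 = 1.422 × 10^-3 mol
n(NaHCO3) in each aliquot = 1.422 × 10^-3 mol (1:1 ratio)
n(NaHCO3) in the whole flask = 1.422 × 10^-3 × 250.0/25.00 = 0.01422 mol
mass of NaHCO3 = 0.01422 × 84.01 = 1.194 g
% NaHCO3 = 1.194 / 1.733 × 100 = 68.92 %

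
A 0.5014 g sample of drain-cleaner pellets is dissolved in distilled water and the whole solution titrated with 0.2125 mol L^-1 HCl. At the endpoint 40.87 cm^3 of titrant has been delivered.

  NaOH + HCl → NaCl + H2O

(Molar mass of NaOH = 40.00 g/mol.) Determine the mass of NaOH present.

n(HCl) = 0.04087 L × 0.2125 mol/L = 8.685 × 10^-3 mol
n(NaOH) = 8.685 × 10^-3 mol (1:1 ratio)
mass of NaOH = 8.685 × 10^-3 × 40.00 g/mol = 0.3474 g

0.3474 g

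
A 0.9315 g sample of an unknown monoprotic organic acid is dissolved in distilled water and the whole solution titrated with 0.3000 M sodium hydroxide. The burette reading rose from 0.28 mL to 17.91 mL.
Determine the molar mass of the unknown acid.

n(NaOH) = 0.01763 L × 0.3000 mol/L = 5.289 × 10^-3 mol
n(HA) = 5.289 × 10^-3 mol (1:1 ratio)
M = m / n = 0.9315 g / 5.289 × 10^-3 mol = 176.1 g/mol

176.1 g/mol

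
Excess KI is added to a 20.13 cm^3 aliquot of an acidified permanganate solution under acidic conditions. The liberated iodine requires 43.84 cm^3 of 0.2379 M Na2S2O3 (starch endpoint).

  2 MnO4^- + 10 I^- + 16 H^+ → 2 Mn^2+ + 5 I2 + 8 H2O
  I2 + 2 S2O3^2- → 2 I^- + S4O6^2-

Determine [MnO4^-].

0.1036 M

n(S2O3^2-) = 0.04384 × 0.2379 = 0.01043 mol
n(I2) = n(S2O3^2-)/2 = 5.215 × 10^-3 mol
From the 2:5 ratio, n(MnO4^-) in the aliquot = 2/5 × 5.215 × 10^-3 = 2.086 × 10^-3 mol
[MnO4^-] = 2.086 × 10^-3 / 0.02013 = 0.1036 mol/L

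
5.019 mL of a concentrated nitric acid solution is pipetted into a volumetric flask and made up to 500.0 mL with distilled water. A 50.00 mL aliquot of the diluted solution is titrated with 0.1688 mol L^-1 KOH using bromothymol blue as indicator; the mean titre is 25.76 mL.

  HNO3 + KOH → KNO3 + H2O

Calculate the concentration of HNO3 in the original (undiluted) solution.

8.664 mol/L

n(KOH) = 0.02576 × 0.1688 = 4.348 × 10^-3 mol
n(HNO3) in the aliquot = 4.348 × 10^-3 mol (1:1 ratio)
[HNO3]_dilute = 4.348 × 10^-3 / 0.05000 = 0.08697 mol/L
Dilution factor = 500.0 / 5.019 = 99.62
[HNO3]_stock = 0.08697 × 99.62 = 8.664 mol/L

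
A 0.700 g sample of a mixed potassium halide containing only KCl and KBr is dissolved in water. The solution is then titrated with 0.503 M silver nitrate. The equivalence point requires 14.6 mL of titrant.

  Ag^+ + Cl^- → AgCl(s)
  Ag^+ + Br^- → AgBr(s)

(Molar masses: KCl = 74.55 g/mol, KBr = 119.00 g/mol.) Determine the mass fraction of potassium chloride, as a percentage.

41.7 %

n(AgNO3) = 0.0146 × 0.503 = 7.34 × 10^-3 mol
Let x = n(KCl), y = n(KBr).
Titrant: 1x + 1y = 7.34 × 10^-3;  mass: 74.55x + 119.00y = 0.700
Solving, x = 3.91 × 10^-3 mol, y = 3.43 × 10^-3 mol
mass of KCl = 3.91 × 10^-3 × 74.55 = 0.292 g
% KCl = 0.292 / 0.700 × 100 = 41.7 %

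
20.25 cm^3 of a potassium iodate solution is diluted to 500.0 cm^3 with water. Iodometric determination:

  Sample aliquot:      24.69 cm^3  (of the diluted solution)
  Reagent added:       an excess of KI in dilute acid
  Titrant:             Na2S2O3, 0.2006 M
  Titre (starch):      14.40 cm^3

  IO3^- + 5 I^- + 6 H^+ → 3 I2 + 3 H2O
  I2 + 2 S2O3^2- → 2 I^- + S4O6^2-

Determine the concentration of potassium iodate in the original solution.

n(S2O3^2-) = 0.01440 × 0.2006 = 2.889 × 10^-3 mol
n(I2) = n(S2O3^2-)/2 = 1.444 × 10^-3 mol
From the 1:3 ratio, n(IO3^-) in the aliquot = 1/3 × 1.444 × 10^-3 = 4.814 × 10^-4 mol
[IO3^-]_dilute = 4.814 × 10^-4 / 0.02469 = 0.01950 mol/L
[IO3^-]_original = 0.01950 × 500.0/20.25 = 0.4815 mol/L

0.4815 M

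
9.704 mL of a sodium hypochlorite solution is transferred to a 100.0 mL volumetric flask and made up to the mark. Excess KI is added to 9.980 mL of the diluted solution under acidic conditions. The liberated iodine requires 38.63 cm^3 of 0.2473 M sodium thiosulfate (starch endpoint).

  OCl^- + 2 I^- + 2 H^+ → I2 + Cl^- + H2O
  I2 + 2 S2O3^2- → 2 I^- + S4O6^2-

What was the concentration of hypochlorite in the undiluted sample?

n(S2O3^2-) = 0.03863 × 0.2473 = 9.553 × 10^-3 mol
n(I2) = n(S2O3^2-)/2 = 4.777 × 10^-3 mol
n(OCl^-) in the aliquot = 4.777 × 10^-3 mol (1:1 ratio)
[OCl^-]_dilute = 4.777 × 10^-3 / 0.009980 = 0.4786 mol/L
[OCl^-]_original = 0.4786 × 100.0/9.704 = 4.932 mol/L

4.932 M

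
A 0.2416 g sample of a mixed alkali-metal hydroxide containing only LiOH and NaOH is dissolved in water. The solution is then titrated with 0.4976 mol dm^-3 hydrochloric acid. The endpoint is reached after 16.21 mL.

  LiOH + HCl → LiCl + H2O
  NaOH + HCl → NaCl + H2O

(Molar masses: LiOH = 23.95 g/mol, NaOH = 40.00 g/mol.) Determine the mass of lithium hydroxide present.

n(HCl) = 0.01621 × 0.4976 = 8.066 × 10^-3 mol
Let x = n(LiOH), y = n(NaOH).
Titrant: 1x + 1y = 8.066 × 10^-3;  mass: 23.95x + 40.00y = 0.2416
Solving, x = 5.049 × 10^-3 mol, y = 3.017 × 10^-3 mol
mass of LiOH = 5.049 × 10^-3 × 23.95 = 0.1209 g

0.1209 g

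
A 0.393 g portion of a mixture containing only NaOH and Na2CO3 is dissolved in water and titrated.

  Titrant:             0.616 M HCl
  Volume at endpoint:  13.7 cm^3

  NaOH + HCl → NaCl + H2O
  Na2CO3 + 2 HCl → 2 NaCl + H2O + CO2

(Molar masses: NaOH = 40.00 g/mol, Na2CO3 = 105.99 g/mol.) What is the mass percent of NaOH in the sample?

n(HCl) = 0.0137 × 0.616 = 8.44 × 10^-3 mol
Let x = n(NaOH), y = n(Na2CO3).
Titrant: 1x + 2y = 8.44 × 10^-3;  mass: 40.00x + 105.99y = 0.393
Solving, x = 4.17 × 10^-3 mol, y = 2.13 × 10^-3 mol
mass of NaOH = 4.17 × 10^-3 × 40.00 = 0.167 g
% NaOH = 0.167 / 0.393 × 100 = 42.5 %

42.5 %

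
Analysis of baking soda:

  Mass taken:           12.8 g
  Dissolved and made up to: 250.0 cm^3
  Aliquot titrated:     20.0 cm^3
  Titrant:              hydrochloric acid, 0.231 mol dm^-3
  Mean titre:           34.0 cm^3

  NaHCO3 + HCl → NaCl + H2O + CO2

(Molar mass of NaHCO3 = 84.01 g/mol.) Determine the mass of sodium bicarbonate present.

8.25 g

n(HCl) per titration = 0.0340 × 0.231 = 7.85 × 10^-3 mol
n(NaHCO3) in each aliquot = 7.85 × 10^-3 mol (1:1 ratio)
n(NaHCO3) in the whole flask = 7.85 × 10^-3 × 250.0/20.0 = 0.0982 mol
mass of NaHCO3 = 0.0982 × 84.01 = 8.25 g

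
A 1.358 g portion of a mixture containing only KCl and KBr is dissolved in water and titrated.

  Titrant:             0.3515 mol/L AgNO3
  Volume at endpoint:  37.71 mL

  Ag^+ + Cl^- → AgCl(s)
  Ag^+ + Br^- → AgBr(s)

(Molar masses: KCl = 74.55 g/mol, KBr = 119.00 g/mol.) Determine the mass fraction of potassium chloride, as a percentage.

27.09 %

n(AgNO3) = 0.03771 × 0.3515 = 0.01326 mol
Let x = n(KCl), y = n(KBr).
Titrant: 1x + 1y = 0.01326;  mass: 74.55x + 119.00y = 1.358
Solving, x = 4.935 × 10^-3 mol, y = 8.320 × 10^-3 mol
mass of KCl = 4.935 × 10^-3 × 74.55 = 0.3679 g
% KCl = 0.3679 / 1.358 × 100 = 27.09 %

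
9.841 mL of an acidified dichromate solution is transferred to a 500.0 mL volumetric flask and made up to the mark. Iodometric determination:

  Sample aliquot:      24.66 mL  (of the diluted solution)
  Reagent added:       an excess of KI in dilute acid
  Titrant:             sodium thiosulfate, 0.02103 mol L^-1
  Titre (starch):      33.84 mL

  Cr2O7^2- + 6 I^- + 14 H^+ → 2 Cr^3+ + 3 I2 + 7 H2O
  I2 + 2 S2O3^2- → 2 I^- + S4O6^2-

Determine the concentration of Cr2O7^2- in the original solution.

0.2444 mol/L

n(S2O3^2-) = 0.03384 × 0.02103 = 7.117 × 10^-4 mol
n(I2) = n(S2O3^2-)/2 = 3.558 × 10^-4 mol
From the 1:3 ratio, n(Cr2O7^2-) in the aliquot = 1/3 × 3.558 × 10^-4 = 1.186 × 10^-4 mol
[Cr2O7^2-]_dilute = 1.186 × 10^-4 / 0.02466 = 0.004810 mol/L
[Cr2O7^2-]_original = 0.004810 × 500.0/9.841 = 0.2444 mol/L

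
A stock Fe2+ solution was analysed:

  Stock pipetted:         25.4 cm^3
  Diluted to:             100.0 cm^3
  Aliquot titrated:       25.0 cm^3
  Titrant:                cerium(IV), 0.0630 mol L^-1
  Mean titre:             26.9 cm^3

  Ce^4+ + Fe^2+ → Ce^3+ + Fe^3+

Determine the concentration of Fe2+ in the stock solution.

n(Ce4+) = 0.0269 × 0.0630 = 1.69 × 10^-3 mol
n(Fe2+) in the aliquot = 1.69 × 10^-3 mol (1:1 ratio)
[Fe2+]_dilute = 1.69 × 10^-3 / 0.0250 = 0.0678 mol/L
Dilution factor = 100.0 / 25.4 = 3.937
[Fe2+]_stock = 0.0678 × 3.937 = 0.267 mol/L

0.267 mol/L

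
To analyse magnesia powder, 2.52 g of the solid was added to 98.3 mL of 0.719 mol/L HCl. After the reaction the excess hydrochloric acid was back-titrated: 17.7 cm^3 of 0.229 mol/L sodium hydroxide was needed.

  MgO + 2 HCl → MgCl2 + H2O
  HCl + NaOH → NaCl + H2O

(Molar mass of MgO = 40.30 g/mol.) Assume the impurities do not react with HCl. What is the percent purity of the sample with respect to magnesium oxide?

53.3 %

n(HCl) added = 0.0983 × 0.719 = 0.0707 mol
n(NaOH) used in back-titration = 0.0177 × 0.229 = 4.05 × 10^-3 mol
n(HCl) left over = 4.05 × 10^-3 mol (1:1 ratio)
n(HCl) consumed by analyte = 0.0707 − 4.05 × 10^-3 = 0.0666 mol
From the 1:2 ratio, n(MgO) = 1/2 × 0.0666 = 0.0333 mol
mass of MgO = 0.0333 × 40.30 = 1.34 g
% MgO = 1.34 / 2.52 × 100 = 53.3 %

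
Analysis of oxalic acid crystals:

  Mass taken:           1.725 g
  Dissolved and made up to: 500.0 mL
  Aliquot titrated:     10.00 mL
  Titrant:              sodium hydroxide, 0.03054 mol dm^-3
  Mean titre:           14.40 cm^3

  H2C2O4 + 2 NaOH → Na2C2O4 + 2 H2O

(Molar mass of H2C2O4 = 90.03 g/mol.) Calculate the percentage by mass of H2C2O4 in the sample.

n(NaOH) per titration = 0.01440 × 0.03054 = 4.398 × 10^-4 mol
From the 1:2 ratio, n(H2C2O4) in each aliquot = 1/2 × 4.398 × 10^-4 = 2.199 × 10^-4 mol
n(H2C2O4) in the whole flask = 2.199 × 10^-4 × 500.0/10.00 = 0.01099 mol
mass of H2C2O4 = 0.01099 × 90.03 = 0.9898 g
% H2C2O4 = 0.9898 / 1.725 × 100 = 57.38 %

57.38 %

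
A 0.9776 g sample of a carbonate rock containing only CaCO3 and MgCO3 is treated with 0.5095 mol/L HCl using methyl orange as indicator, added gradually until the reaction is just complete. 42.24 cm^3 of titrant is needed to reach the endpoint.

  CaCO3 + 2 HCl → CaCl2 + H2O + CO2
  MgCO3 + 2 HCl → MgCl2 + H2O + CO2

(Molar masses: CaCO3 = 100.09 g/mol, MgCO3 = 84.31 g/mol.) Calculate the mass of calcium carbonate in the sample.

n(HCl) = 0.04224 × 0.5095 = 0.02152 mol
Let x = n(CaCO3), y = n(MgCO3).
Titrant: 2x + 2y = 0.02152;  mass: 100.09x + 84.31y = 0.9776
Solving, x = 4.459 × 10^-3 mol, y = 6.301 × 10^-3 mol
mass of CaCO3 = 4.459 × 10^-3 × 100.09 = 0.4463 g

0.4463 g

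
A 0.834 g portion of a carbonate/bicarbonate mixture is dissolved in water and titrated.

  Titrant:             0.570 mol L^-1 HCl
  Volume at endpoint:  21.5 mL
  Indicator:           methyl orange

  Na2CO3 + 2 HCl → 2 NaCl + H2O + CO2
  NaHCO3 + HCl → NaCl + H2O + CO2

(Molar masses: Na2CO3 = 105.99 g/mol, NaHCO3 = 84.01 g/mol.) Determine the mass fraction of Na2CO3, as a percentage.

n(HCl) = 0.0215 × 0.570 = 0.0123 mol
Let x = n(Na2CO3), y = n(NaHCO3).
Titrant: 2x + 1y = 0.0123;  mass: 105.99x + 84.01y = 0.834
Solving, x = 3.15 × 10^-3 mol, y = 5.95 × 10^-3 mol
mass of Na2CO3 = 3.15 × 10^-3 × 105.99 = 0.334 g
% Na2CO3 = 0.334 / 0.834 × 100 = 40.1 %

40.1 %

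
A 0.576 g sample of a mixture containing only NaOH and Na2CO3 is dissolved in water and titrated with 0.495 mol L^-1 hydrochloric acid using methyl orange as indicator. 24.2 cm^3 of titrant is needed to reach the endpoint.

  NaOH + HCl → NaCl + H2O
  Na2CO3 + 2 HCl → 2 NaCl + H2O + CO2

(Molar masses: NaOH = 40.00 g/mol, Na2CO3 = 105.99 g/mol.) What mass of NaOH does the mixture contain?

0.181 g

n(HCl) = 0.0242 × 0.495 = 0.0120 mol
Let x = n(NaOH), y = n(Na2CO3).
Titrant: 1x + 2y = 0.0120;  mass: 40.00x + 105.99y = 0.576
Solving, x = 4.53 × 10^-3 mol, y = 3.73 × 10^-3 mol
mass of NaOH = 4.53 × 10^-3 × 40.00 = 0.181 g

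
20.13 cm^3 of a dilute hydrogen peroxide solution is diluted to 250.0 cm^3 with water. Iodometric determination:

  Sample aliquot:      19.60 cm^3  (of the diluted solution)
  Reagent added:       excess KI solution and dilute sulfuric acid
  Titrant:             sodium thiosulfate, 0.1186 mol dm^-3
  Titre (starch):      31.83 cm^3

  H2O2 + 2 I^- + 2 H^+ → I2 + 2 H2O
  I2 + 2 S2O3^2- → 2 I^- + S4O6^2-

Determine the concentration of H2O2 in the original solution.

1.196 mol/L

n(S2O3^2-) = 0.03183 × 0.1186 = 3.775 × 10^-3 mol
n(I2) = n(S2O3^2-)/2 = 1.888 × 10^-3 mol
n(H2O2) in the aliquot = 1.888 × 10^-3 mol (1:1 ratio)
[H2O2]_dilute = 1.888 × 10^-3 / 0.01960 = 0.09630 mol/L
[H2O2]_original = 0.09630 × 250.0/20.13 = 1.196 mol/L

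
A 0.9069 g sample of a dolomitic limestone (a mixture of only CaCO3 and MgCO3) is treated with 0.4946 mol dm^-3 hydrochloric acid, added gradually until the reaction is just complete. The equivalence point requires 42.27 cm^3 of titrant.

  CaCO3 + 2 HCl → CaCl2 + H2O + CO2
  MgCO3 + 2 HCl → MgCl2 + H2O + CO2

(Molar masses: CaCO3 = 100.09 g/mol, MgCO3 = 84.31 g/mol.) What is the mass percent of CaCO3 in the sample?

17.89 %

n(HCl) = 0.04227 × 0.4946 = 0.02091 mol
Let x = n(CaCO3), y = n(MgCO3).
Titrant: 2x + 2y = 0.02091;  mass: 100.09x + 84.31y = 0.9069
Solving, x = 1.621 × 10^-3 mol, y = 8.833 × 10^-3 mol
mass of CaCO3 = 1.621 × 10^-3 × 100.09 = 0.1622 g
% CaCO3 = 0.1622 / 0.9069 × 100 = 17.89 %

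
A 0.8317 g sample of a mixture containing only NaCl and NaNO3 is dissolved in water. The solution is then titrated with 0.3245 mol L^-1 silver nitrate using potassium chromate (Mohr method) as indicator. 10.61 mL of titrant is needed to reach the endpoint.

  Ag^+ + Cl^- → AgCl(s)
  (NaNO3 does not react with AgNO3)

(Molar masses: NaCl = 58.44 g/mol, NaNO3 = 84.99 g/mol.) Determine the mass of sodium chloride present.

n(AgNO3) = 0.01061 × 0.3245 = 3.443 × 10^-3 mol
Let x = n(NaCl), y = n(NaNO3).
Titrant: 1x = 3.443 × 10^-3;  mass: 58.44x + 84.99y = 0.8317
Solving, x = 3.443 × 10^-3 mol, y = 7.418 × 10^-3 mol
mass of NaCl = 3.443 × 10^-3 × 58.44 = 0.2012 g

0.2012 g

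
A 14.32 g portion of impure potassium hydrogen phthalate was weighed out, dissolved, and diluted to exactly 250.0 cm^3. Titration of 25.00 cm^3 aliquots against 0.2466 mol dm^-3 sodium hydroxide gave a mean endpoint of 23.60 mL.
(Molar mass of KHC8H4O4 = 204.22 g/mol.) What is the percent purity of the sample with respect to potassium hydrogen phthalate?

83.00 %

KHC8H4O4 + NaOH → KNaC8H4O4 + H2O
n(NaOH) per titration = 0.02360 × 0.2466 = 5.820 × 10^-3 mol
n(KHC8H4O4) in each aliquot = 5.820 × 10^-3 mol (1:1 ratio)
n(KHC8H4O4) in the whole flask = 5.820 × 10^-3 × 250.0/25.00 = 0.05820 mol
mass of KHC8H4O4 = 0.05820 × 204.22 = 11.89 g
% KHC8H4O4 = 11.89 / 14.32 × 100 = 83.00 %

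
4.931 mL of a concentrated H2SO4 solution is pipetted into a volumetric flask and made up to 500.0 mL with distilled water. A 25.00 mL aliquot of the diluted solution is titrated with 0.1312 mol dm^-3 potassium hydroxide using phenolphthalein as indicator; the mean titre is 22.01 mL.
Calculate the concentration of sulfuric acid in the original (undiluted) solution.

5.856 mol/L

H2SO4 + 2 KOH → K2SO4 + 2 H2O
n(KOH) = 0.02201 × 0.1312 = 2.888 × 10^-3 mol
From the 1:2 ratio, n(H2SO4) in the aliquot = 1/2 × 2.888 × 10^-3 = 1.444 × 10^-3 mol
[H2SO4]_dilute = 1.444 × 10^-3 / 0.02500 = 0.05775 mol/L
Dilution factor = 500.0 / 4.931 = 101.4
[H2SO4]_stock = 0.05775 × 101.4 = 5.856 mol/L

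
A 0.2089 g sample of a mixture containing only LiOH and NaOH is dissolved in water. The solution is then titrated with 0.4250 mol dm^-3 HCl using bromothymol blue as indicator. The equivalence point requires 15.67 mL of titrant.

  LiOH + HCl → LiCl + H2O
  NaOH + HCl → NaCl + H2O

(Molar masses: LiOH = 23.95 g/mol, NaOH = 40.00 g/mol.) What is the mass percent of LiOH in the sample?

41.07 %

n(HCl) = 0.01567 × 0.4250 = 6.660 × 10^-3 mol
Let x = n(LiOH), y = n(NaOH).
Titrant: 1x + 1y = 6.660 × 10^-3;  mass: 23.95x + 40.00y = 0.2089
Solving, x = 3.582 × 10^-3 mol, y = 3.078 × 10^-3 mol
mass of LiOH = 3.582 × 10^-3 × 23.95 = 0.08579 g
% LiOH = 0.08579 / 0.2089 × 100 = 41.07 %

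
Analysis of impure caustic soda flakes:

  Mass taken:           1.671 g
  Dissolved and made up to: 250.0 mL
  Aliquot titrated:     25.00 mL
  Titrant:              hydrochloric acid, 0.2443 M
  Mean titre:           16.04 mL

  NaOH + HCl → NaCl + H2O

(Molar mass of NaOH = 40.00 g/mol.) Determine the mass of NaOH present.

n(HCl) per titration = 0.01604 × 0.2443 = 3.919 × 10^-3 mol
n(NaOH) in each aliquot = 3.919 × 10^-3 mol (1:1 ratio)
n(NaOH) in the whole flask = 3.919 × 10^-3 × 250.0/25.00 = 0.03919 mol
mass of NaOH = 0.03919 × 40.00 = 1.567 g

1.567 g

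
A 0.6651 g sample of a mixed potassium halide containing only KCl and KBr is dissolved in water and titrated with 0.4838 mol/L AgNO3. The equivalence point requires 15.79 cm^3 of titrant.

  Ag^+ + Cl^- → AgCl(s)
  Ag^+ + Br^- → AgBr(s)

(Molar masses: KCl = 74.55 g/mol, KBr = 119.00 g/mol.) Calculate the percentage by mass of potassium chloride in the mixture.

61.52 %

n(AgNO3) = 0.01579 × 0.4838 = 7.639 × 10^-3 mol
Let x = n(KCl), y = n(KBr).
Titrant: 1x + 1y = 7.639 × 10^-3;  mass: 74.55x + 119.00y = 0.6651
Solving, x = 5.489 × 10^-3 mol, y = 2.151 × 10^-3 mol
mass of KCl = 5.489 × 10^-3 × 74.55 = 0.4092 g
% KCl = 0.4092 / 0.6651 × 100 = 61.52 %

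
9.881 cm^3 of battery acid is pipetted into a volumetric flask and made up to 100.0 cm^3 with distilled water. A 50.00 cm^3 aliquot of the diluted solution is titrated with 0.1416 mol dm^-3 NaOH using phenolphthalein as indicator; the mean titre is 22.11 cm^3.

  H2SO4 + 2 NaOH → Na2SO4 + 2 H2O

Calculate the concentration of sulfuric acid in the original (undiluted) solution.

n(NaOH) = 0.02211 × 0.1416 = 3.131 × 10^-3 mol
From the 1:2 ratio, n(H2SO4) in the aliquot = 1/2 × 3.131 × 10^-3 = 1.565 × 10^-3 mol
[H2SO4]_dilute = 1.565 × 10^-3 / 0.05000 = 0.03131 mol/L
Dilution factor = 100.0 / 9.881 = 10.12
[H2SO4]_stock = 0.03131 × 10.12 = 0.3168 mol/L

0.3168 mol/L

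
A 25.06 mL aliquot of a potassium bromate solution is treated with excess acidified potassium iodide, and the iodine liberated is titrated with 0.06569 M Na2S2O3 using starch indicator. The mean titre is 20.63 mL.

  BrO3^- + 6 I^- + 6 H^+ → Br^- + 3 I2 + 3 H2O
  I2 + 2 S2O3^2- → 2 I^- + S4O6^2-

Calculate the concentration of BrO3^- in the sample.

n(S2O3^2-) = 0.02063 × 0.06569 = 1.355 × 10^-3 mol
n(I2) = n(S2O3^2-)/2 = 6.776 × 10^-4 mol
From the 1:3 ratio, n(BrO3^-) in the aliquot = 1/3 × 6.776 × 10^-4 = 2.259 × 10^-4 mol
[BrO3^-] = 2.259 × 10^-4 / 0.02506 = 0.009013 mol/L

0.009013 M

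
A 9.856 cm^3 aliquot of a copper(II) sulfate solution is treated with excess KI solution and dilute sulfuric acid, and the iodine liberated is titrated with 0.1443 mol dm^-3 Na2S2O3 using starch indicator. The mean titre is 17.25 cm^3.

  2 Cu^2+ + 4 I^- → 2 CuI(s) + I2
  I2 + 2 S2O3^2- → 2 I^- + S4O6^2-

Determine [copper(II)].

0.2526 mol/L

n(S2O3^2-) = 0.01725 × 0.1443 = 2.489 × 10^-3 mol
n(I2) = n(S2O3^2-)/2 = 1.245 × 10^-3 mol
From the 2:1 ratio, n(Cu2+) in the aliquot = 2/1 × 1.245 × 10^-3 = 2.489 × 10^-3 mol
[Cu2+] = 2.489 × 10^-3 / 0.009856 = 0.2526 mol/L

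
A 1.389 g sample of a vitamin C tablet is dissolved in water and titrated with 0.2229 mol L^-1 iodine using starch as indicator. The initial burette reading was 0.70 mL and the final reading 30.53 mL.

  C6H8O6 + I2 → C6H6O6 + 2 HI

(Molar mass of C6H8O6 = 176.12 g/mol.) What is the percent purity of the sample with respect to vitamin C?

84.31 %

n(I2) = 0.02983 L × 0.2229 mol/L = 6.649 × 10^-3 mol
n(C6H8O6) = 6.649 × 10^-3 mol (1:1 ratio)
mass of C6H8O6 = 6.649 × 10^-3 × 176.12 g/mol = 1.171 g
% C6H8O6 = 1.171 / 1.389 × 100 = 84.31 %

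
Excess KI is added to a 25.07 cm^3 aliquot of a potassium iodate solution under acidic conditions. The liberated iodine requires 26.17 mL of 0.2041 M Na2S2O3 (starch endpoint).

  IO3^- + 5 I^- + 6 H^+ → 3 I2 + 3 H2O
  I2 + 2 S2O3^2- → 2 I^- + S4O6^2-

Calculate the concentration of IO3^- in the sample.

0.03551 M

n(S2O3^2-) = 0.02617 × 0.2041 = 5.341 × 10^-3 mol
n(I2) = n(S2O3^2-)/2 = 2.671 × 10^-3 mol
From the 1:3 ratio, n(IO3^-) in the aliquot = 1/3 × 2.671 × 10^-3 = 8.902 × 10^-4 mol
[IO3^-] = 8.902 × 10^-4 / 0.02507 = 0.03551 mol/L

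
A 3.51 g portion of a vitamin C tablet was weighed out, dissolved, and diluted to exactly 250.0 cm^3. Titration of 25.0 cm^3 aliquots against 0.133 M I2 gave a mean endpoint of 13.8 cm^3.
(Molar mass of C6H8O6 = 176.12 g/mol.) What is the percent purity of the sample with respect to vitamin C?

92.1 %

C6H8O6 + I2 → C6H6O6 + 2 HI
n(I2) per titration = 0.0138 × 0.133 = 1.84 × 10^-3 mol
n(C6H8O6) in each aliquot = 1.84 × 10^-3 mol (1:1 ratio)
n(C6H8O6) in the whole flask = 1.84 × 10^-3 × 250.0/25.0 = 0.0184 mol
mass of C6H8O6 = 0.0184 × 176.12 = 3.23 g
% C6H8O6 = 3.23 / 3.51 × 100 = 92.1 %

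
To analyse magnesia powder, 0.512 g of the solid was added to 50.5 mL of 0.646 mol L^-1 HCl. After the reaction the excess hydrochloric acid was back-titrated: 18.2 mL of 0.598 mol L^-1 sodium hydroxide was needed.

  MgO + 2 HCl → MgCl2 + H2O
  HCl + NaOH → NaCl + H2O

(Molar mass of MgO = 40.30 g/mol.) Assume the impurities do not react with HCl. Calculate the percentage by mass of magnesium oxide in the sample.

n(HCl) added = 0.0505 × 0.646 = 0.0326 mol
n(NaOH) used in back-titration = 0.0182 × 0.598 = 0.0109 mol
n(HCl) left over = 0.0109 mol (1:1 ratio)
n(HCl) consumed by analyte = 0.0326 − 0.0109 = 0.0217 mol
From the 1:2 ratio, n(MgO) = 1/2 × 0.0217 = 0.0109 mol
mass of MgO = 0.0109 × 40.30 = 0.438 g
% MgO = 0.438 / 0.512 × 100 = 85.6 %

85.6 %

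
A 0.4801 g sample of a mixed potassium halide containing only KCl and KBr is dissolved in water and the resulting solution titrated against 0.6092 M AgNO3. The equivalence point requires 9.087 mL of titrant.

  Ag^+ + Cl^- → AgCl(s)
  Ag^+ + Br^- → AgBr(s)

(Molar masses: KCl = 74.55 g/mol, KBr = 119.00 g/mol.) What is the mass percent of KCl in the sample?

n(AgNO3) = 0.009087 × 0.6092 = 5.536 × 10^-3 mol
Let x = n(KCl), y = n(KBr).
Titrant: 1x + 1y = 5.536 × 10^-3;  mass: 74.55x + 119.00y = 0.4801
Solving, x = 4.019 × 10^-3 mol, y = 1.516 × 10^-3 mol
mass of KCl = 4.019 × 10^-3 × 74.55 = 0.2996 g
% KCl = 0.2996 / 0.4801 × 100 = 62.41 %

62.41 %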